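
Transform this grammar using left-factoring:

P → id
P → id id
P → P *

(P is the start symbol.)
Left-factoring transforms A → αβ₁ | αβ₂ into A → αA' and A' → β₁ | β₂
(α is the longest common prefix among the alternatives). Repeat until
no nonterminal has two alternatives with a common prefix.

Round 1: P has alternatives sharing prefix 'id'. Introduce P': P → id P'
  Add: P' → ε
  Add: P' → id

No remaining common prefixes — done.

Resulting grammar:
P → id P'
P' → ε
P' → id
P → P *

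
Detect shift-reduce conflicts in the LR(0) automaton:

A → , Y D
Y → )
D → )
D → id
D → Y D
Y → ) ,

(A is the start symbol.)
Yes — I3: [Y → ) .] vs [Y → ) . ,]; I5: [D → ) .] vs [Y → ) . ,]

Augment with A' → A and build the canonical LR(0) collection (I0 = CLOSURE({[A' → . A]}), then GOTO on every symbol after a dot until no new states appear). It has 11 states:
  I0: { [A → . , Y D], [A' → . A] }  — shift
  I1: { [A → , . Y D], [Y → . ) ,], [Y → . )] }  — shift
  I2: { [A' → A .] }  — accept
  I3: { [Y → ) . ,], [Y → ) .] }  — shift, reduce
  I4: { [A → , Y . D], [D → . )], [D → . Y D], [D → . id], [Y → . ) ,], [Y → . )] }  — shift
  I5: { [D → ) .], [Y → ) . ,], [Y → ) .] }  — shift, 2 reduces
  I6: { [A → , Y D .] }  — reduce
  I7: { [D → . )], [D → . Y D], [D → . id], [D → Y . D], [Y → . ) ,], [Y → . )] }  — shift
  I8: { [D → id .] }  — reduce
  I9: { [D → Y D .] }  — reduce
  I10: { [Y → ) , .] }  — reduce

I3 contains reduce item [Y → ) .] and shift item [Y → ) . ,] — shift-reduce conflict.
I5 contains reduce items [D → ) .], [Y → ) .] and shift item [Y → ) . ,] — shift-reduce conflict.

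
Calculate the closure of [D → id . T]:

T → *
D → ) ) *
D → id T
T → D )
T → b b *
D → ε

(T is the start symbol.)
To compute CLOSURE, for each item [A → α.Bβ] where B is a non-terminal, add [B → .γ] for all productions B → γ; repeat for the newly added items until nothing changes.

Start with: [D → id . T]
  [D → id . T] has the dot before T: add [T → . *], [T → . D )], [T → . b b *]
  [T → . D )] has the dot before D: add [D → . ) ) *], [D → . id T], [D → .]
No further items can be added.

CLOSURE = { [D → . ) ) *], [D → . id T], [D → .], [D → id . T], [T → . *], [T → . D )], [T → . b b *] }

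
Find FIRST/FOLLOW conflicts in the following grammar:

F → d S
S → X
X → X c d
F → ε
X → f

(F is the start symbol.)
No FIRST/FOLLOW conflicts.

A FIRST/FOLLOW conflict occurs when a non-terminal N has a nullable alternative N → β (β ⇒* ε) and another alternative N → α with FIRST(α) ∩ FOLLOW(N) ≠ ∅: on such a lookahead the parser cannot decide between expanding α and letting N vanish via β.

Nullable non-terminals: F.

F: nullable alternative(s) F → ε; FOLLOW(F) = { $ }
  F → d S: FIRST \ {ε} = { 'd' } — disjoint from FOLLOW(F)
  F → ε: FIRST \ {ε} = { } — this is the only nullable alternative, skip

S, X have no nullable alternative, so no FIRST/FOLLOW check is needed there.

No FIRST/FOLLOW conflicts found.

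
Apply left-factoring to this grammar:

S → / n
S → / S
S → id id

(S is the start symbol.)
Left-factoring transforms A → αβ₁ | αβ₂ into A → αA' and A' → β₁ | β₂
(α is the longest common prefix among the alternatives). Repeat until
no nonterminal has two alternatives with a common prefix.

Round 1: S has alternatives sharing prefix '/'. Introduce S': S → / S'
  Add: S' → n
  Add: S' → S

No remaining common prefixes — done.

Resulting grammar:
S → / S'
S' → n
S' → S
S → id id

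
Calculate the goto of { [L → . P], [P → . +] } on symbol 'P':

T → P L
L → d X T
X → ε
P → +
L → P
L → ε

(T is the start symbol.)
GOTO(I, 'P') = CLOSURE({ [A → αX.β] : [A → α.Xβ] ∈ I, X = 'P' })

Items with dot before 'P', with the dot advanced:
  [L → . P] → [L → P .]
Closure adds nothing (no advanced item has the dot before a non-terminal).

GOTO = { [L → P .] }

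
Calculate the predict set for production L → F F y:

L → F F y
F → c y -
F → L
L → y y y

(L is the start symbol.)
{ 'c', 'y' }

PREDICT(L → F F y) = (FIRST(RHS) \ {ε}) ∪ (FOLLOW(L) if ε ∈ FIRST(RHS), i.e. RHS ⇒* ε)
FIRST(F) = { 'c', 'y' }
FIRST(F F y) = { 'c', 'y' }
ε ∉ FIRST(F F y), so FOLLOW(L) is not added.
PREDICT(L → F F y) = { 'c', 'y' }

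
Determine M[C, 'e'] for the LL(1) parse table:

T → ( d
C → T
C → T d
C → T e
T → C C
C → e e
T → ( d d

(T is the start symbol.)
To find M[C, 'e'], we find productions for C where 'e' is in the predict set (PREDICT(N → α) = (FIRST(α) \ {ε}) ∪ (FOLLOW(N) if α ⇒* ε)).

Relevant sets:
  FIRST(T) = { '(', 'e' }

C → T: PREDICT = { '(', 'e' }
  'e' is in predict set, so this production goes in M[C, 'e']
C → T d: PREDICT = { '(', 'e' }
  'e' is in predict set, so this production goes in M[C, 'e']
C → T e: PREDICT = { '(', 'e' }
  'e' is in predict set, so this production goes in M[C, 'e']
C → e e: PREDICT = { 'e' }
  'e' is in predict set, so this production goes in M[C, 'e']

M[C, 'e'] = C → T, C → T d, C → T e, C → e e  (a multiply-defined cell — the grammar is not LL(1))

Answer: C → T, C → T d, C → T e, C → e e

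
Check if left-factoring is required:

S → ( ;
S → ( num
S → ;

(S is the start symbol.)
Left-factoring is needed when two productions for the same non-terminal
share a common prefix on the right-hand side.

Productions for S:
  S → ( ;
  S → ( num
  S → ;

Found common prefix '(' in productions for S

Answer: Yes, S has productions with common prefix '('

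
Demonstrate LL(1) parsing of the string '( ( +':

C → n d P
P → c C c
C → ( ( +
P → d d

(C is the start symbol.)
LL(1) parsing maintains a stack (initially the start symbol over $) and the input. At each step: if the stack top is a terminal, match it against the current input token; if it is a non-terminal N, replace it with the RHS of M[N, lookahead] (the unique production whose predict set contains the lookahead).

Stack is shown with the top on the left.

Stack    Input    Action
------------------------
C $      ( ( + $  output C → ( ( +
( ( + $  ( ( + $  match '('
( + $    ( + $    match '('
+ $      + $      match '+'
$        $        accept

The string is accepted.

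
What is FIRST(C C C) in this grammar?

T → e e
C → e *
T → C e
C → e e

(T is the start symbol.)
FIRST sets of the non-terminals involved (from the grammar, by fixed-point iteration):
  FIRST(C) = { 'e' }

To compute FIRST(C C C), process the symbols left to right:
Symbol C is a non-terminal. Add FIRST(C) \ {ε} = { 'e' }
C is not nullable (ε ∉ FIRST(C)), so stop here.
FIRST(C C C) = { 'e' }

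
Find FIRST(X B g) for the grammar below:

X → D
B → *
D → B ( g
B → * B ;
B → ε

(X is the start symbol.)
{ '(', '*' }

FIRST sets of the non-terminals involved (from the grammar, by fixed-point iteration):
  FIRST(X) = { '(', '*' }

To compute FIRST(X B g), process the symbols left to right:
Symbol X is a non-terminal. Add FIRST(X) \ {ε} = { '(', '*' }
X is not nullable (ε ∉ FIRST(X)), so stop here.
FIRST(X B g) = { '(', '*' }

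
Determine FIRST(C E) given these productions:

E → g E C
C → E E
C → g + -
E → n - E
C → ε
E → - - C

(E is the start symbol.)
{ '-', 'g', 'n' }

FIRST sets of the non-terminals involved (from the grammar, by fixed-point iteration):
  FIRST(C) = { '-', 'g', 'n', ε }
  FIRST(E) = { '-', 'g', 'n' }

To compute FIRST(C E), process the symbols left to right:
Symbol C is a non-terminal. Add FIRST(C) \ {ε} = { '-', 'g', 'n' }
C is nullable (ε ∈ FIRST(C)), continue to the next symbol.
Symbol E is a non-terminal. Add FIRST(E) \ {ε} = { '-', 'g', 'n' }
E is not nullable (ε ∉ FIRST(E)), so stop here.
FIRST(C E) = { '-', 'g', 'n' }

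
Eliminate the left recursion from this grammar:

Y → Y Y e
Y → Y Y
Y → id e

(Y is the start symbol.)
Y is directly left-recursive. The standard transformation for
  A → A α₁ | ... | A α_m | β₁ | ... | β_n
is
  A  → β₁ A' | ... | β_n A'
  A' → α₁ A' | ... | α_m A' | ε

Y → id e becomes Y → id e Y'
Y → Y Y e becomes Y' → Y e Y'
Y → Y Y becomes Y' → Y Y'
Add Y' → ε

Resulting grammar:
Y → id e Y'
Y' → Y e Y'
Y' → Y Y'
Y' → ε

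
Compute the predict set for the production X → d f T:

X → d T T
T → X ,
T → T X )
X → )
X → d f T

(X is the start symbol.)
{ 'd' }

PREDICT(X → d f T) = (FIRST(RHS) \ {ε}) ∪ (FOLLOW(X) if ε ∈ FIRST(RHS), i.e. RHS ⇒* ε)
FIRST(d f T) = { 'd' }
ε ∉ FIRST(d f T), so FOLLOW(X) is not added.
PREDICT(X → d f T) = { 'd' }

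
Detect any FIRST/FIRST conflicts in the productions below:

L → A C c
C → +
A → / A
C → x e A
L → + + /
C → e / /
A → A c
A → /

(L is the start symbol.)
A FIRST/FIRST conflict occurs when two productions N → α and N → β for the same non-terminal have FIRST(α) ∩ FIRST(β) ≠ ∅ (with ε ∈ FIRST of a nullable right-hand side, so two nullable alternatives also conflict).

FIRST sets of the non-terminals at (or reachable through a nullable prefix from) the front of some alternative:
  FIRST(A) = { '/' }

Productions for L:
  L → A C c: FIRST = { '/' }
  L → + + /: FIRST = { '+' }
Productions for C:
  C → +: FIRST = { '+' }
  C → x e A: FIRST = { 'x' }
  C → e / /: FIRST = { 'e' }
Productions for A:
  A → / A: FIRST = { '/' }
  A → A c: FIRST = { '/' }
  A → /: FIRST = { '/' }

Conflict for A: A → / A and A → A c
  Overlap: { '/' }
Conflict for A: A → / A and A → /
  Overlap: { '/' }
Conflict for A: A → A c and A → /
  Overlap: { '/' }

Answer: Yes. A → '/' A / A → A c on { '/' }; A → '/' A / A → '/' on { '/' }; A → A c / A → '/' on { '/' }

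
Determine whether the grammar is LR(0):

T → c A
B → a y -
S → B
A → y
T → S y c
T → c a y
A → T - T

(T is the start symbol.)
A grammar is LR(0) if no state in the canonical LR(0) collection has:
  - both a shift item (dot before a terminal) and a complete item (shift-reduce conflict), or
  - two or more complete items (reduce-reduce conflict; the accept item [T' → T .] counts as a complete item here).

Augment with T' → T and build the canonical LR(0) collection (I0 = CLOSURE({[T' → . T]}), then GOTO on every symbol after a dot until no new states appear). It has 17 states:
  I0: { [B → . a y -], [S → . B], [T → . S y c], [T → . c A], [T → . c a y], [T' → . T] }  — shift
  I1: { [S → B .] }  — reduce
  I2: { [T → S . y c] }  — shift
  I3: { [T' → T .] }  — accept
  I4: { [B → a . y -] }  — shift
  I5: { [A → . T - T], [A → . y], [B → . a y -], [S → . B], [T → . S y c], [T → . c A], [T → . c a y], [T → c . A], [T → c . a y] }  — shift
  I6: { [T → c A .] }  — reduce
  I7: { [A → T . - T] }  — shift
  I8: { [B → a . y -], [T → c a . y] }  — shift
  I9: { [A → y .] }  — reduce
  I10: { [B → a y . -], [T → c a y .] }  — shift, reduce
  I11: { [B → a y - .] }  — reduce
  I12: { [A → T - . T], [B → . a y -], [S → . B], [T → . S y c], [T → . c A], [T → . c a y] }  — shift
  I13: { [A → T - T .] }  — reduce
  I14: { [B → a y . -] }  — shift
  I15: { [T → S y . c] }  — shift
  I16: { [T → S y c .] }  — reduce

Conflict in state I10:
  Shift-reduce conflict between [T → c a y .] and [B → a y . -]
So the grammar is NOT LR(0).

Answer: No. Shift-reduce conflict between [T → c a y .] and [B → a y . -]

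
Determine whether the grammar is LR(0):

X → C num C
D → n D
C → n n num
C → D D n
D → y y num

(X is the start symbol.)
Yes, the grammar is LR(0)

A grammar is LR(0) if no state in the canonical LR(0) collection has:
  - both a shift item (dot before a terminal) and a complete item (shift-reduce conflict), or
  - two or more complete items (reduce-reduce conflict; the accept item [X' → X .] counts as a complete item here).

Augment with X' → X and build the canonical LR(0) collection (I0 = CLOSURE({[X' → . X]}), then GOTO on every symbol after a dot until no new states appear). It has 16 states:
  I0: { [C → . D D n], [C → . n n num], [D → . n D], [D → . y y num], [X → . C num C], [X' → . X] }  — shift
  I1: { [X → C . num C] }  — shift
  I2: { [C → D . D n], [D → . n D], [D → . y y num] }  — shift
  I3: { [X' → X .] }  — accept
  I4: { [C → n . n num], [D → . n D], [D → . y y num], [D → n . D] }  — shift
  I5: { [D → y . y num] }  — shift
  I6: { [D → y y . num] }  — shift
  I7: { [D → y y num .] }  — reduce
  I8: { [D → n D .] }  — reduce
  I9: { [C → n n . num], [D → . n D], [D → . y y num], [D → n . D] }  — shift
  I10: { [D → . n D], [D → . y y num], [D → n . D] }  — shift
  I11: { [C → n n num .] }  — reduce
  I12: { [C → D D . n] }  — shift
  I13: { [C → D D n .] }  — reduce
  I14: { [C → . D D n], [C → . n n num], [D → . n D], [D → . y y num], [X → C num . C] }  — shift
  I15: { [X → C num C .] }  — reduce

Every state is either a pure shift/goto state or contains exactly one complete item and nothing to shift — no conflicts. The grammar is LR(0).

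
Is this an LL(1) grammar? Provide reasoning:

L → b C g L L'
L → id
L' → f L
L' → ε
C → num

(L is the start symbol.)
A grammar is LL(1) if for each non-terminal N with multiple productions, the predict sets of those productions are pairwise disjoint, where PREDICT(N → α) = (FIRST(α) \ {ε}) ∪ (FOLLOW(N) if α ⇒* ε).

Relevant sets:
  FOLLOW(L') = { $, 'f' }

For L:
  PREDICT(L → b C g L L') = { 'b' }
  PREDICT(L → id) = { 'id' }
For L':
  PREDICT(L' → f L) = { 'f' }
  PREDICT(L' → ε) = { $, 'f' }
C has a single production, so nothing to check there.

Conflict found: Predict set conflict for L': { 'f' }
The grammar is NOT LL(1).

Answer: No. Predict set conflict for L': { 'f' }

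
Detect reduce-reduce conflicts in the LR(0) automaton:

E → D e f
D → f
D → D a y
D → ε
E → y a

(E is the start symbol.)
A reduce-reduce conflict occurs when an LR(0) state has two complete items [A → α .] and [B → β .] — both call for a reduction, and with no lookahead the parser cannot choose between them.

Augment with E' → E and build the canonical LR(0) collection (I0 = CLOSURE({[E' → . E]}), then GOTO on every symbol after a dot until no new states appear). It has 10 states:
  I0: { [D → . D a y], [D → . f], [D → .], [E → . D e f], [E → . y a], [E' → . E] }  — shift, reduce
  I1: { [D → D . a y], [E → D . e f] }  — shift
  I2: { [E' → E .] }  — accept
  I3: { [D → f .] }  — reduce
  I4: { [E → y . a] }  — shift
  I5: { [E → y a .] }  — reduce
  I6: { [D → D a . y] }  — shift
  I7: { [E → D e . f] }  — shift
  I8: { [E → D e f .] }  — reduce
  I9: { [D → D a y .] }  — reduce

No state contains more than one complete item.

Answer: No reduce-reduce conflicts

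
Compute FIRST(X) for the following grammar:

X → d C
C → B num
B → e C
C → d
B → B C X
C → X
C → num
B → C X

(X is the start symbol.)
{ 'd' }

From X → d C:
  - d is a terminal: add 'd' and stop

Collecting: FIRST(X) = { 'd' }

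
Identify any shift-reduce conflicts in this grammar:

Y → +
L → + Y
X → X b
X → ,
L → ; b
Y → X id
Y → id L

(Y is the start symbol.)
Augment with Y' → Y and build the canonical LR(0) collection (I0 = CLOSURE({[Y' → . Y]}), then GOTO on every symbol after a dot until no new states appear). It has 13 states:
  I0: { [X → . ,], [X → . X b], [Y → . +], [Y → . X id], [Y → . id L], [Y' → . Y] }  — shift
  I1: { [Y → + .] }  — reduce
  I2: { [X → , .] }  — reduce
  I3: { [X → X . b], [Y → X . id] }  — shift
  I4: { [Y' → Y .] }  — accept
  I5: { [L → . + Y], [L → . ; b], [Y → id . L] }  — shift
  I6: { [L → + . Y], [X → . ,], [X → . X b], [Y → . +], [Y → . X id], [Y → . id L] }  — shift
  I7: { [L → ; . b] }  — shift
  I8: { [Y → id L .] }  — reduce
  I9: { [L → ; b .] }  — reduce
  I10: { [L → + Y .] }  — reduce
  I11: { [X → X b .] }  — reduce
  I12: { [Y → X id .] }  — reduce

No state contains both a complete item and a shift item.

Answer: No shift-reduce conflicts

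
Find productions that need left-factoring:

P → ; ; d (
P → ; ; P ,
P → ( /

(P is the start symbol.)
Left-factoring is needed when two productions for the same non-terminal
share a common prefix on the right-hand side.

Productions for P:
  P → ; ; d (
  P → ; ; P ,
  P → ( /

Found common prefix '; ;' in productions for P

Answer: Yes, P has productions with common prefix '; ;'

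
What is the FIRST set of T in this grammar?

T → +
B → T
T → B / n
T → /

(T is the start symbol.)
FIRST sets of the other non-terminals involved (by the same procedure, iterated to a fixed point):
  FIRST(B) = { '+', '/' }

From T → +:
  - '+' is a terminal: add '+' and stop
From T → B / n:
  - B is a non-terminal: add FIRST(B) \ {ε} = { '+', '/' }
    B is not nullable, so stop
From T → /:
  - '/' is a terminal: add '/' and stop

Collecting: FIRST(T) = { '+', '/' }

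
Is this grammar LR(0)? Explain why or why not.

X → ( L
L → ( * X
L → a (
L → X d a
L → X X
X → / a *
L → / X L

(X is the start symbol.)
A grammar is LR(0) if no state in the canonical LR(0) collection has:
  - both a shift item (dot before a terminal) and a complete item (shift-reduce conflict), or
  - two or more complete items (reduce-reduce conflict; the accept item [X' → X .] counts as a complete item here).

Augment with X' → X and build the canonical LR(0) collection (I0 = CLOSURE({[X' → . X]}), then GOTO on every symbol after a dot until no new states appear). It has 19 states:
  I0: { [X → . ( L], [X → . / a *], [X' → . X] }  — shift
  I1: { [L → . ( * X], [L → . / X L], [L → . X X], [L → . X d a], [L → . a (], [X → ( . L], [X → . ( L], [X → . / a *] }  — shift
  I2: { [X → / . a *] }  — shift
  I3: { [X' → X .] }  — accept
  I4: { [X → / a . *] }  — shift
  I5: { [X → / a * .] }  — reduce
  I6: { [L → ( . * X], [L → . ( * X], [L → . / X L], [L → . X X], [L → . X d a], [L → . a (], [X → ( . L], [X → . ( L], [X → . / a *] }  — shift
  I7: { [L → / . X L], [X → . ( L], [X → . / a *], [X → / . a *] }  — shift
  I8: { [X → ( L .] }  — reduce
  I9: { [L → X . X], [L → X . d a], [X → . ( L], [X → . / a *] }  — shift
  I10: { [L → a . (] }  — shift
  I11: { [L → a ( .] }  — reduce
  I12: { [L → X X .] }  — reduce
  I13: { [L → X d . a] }  — shift
  I14: { [L → X d a .] }  — reduce
  I15: { [L → . ( * X], [L → . / X L], [L → . X X], [L → . X d a], [L → . a (], [L → / X . L], [X → . ( L], [X → . / a *] }  — shift
  I16: { [L → / X L .] }  — reduce
  I17: { [L → ( * . X], [X → . ( L], [X → . / a *] }  — shift
  I18: { [L → ( * X .] }  — reduce

Every state is either a pure shift/goto state or contains exactly one complete item and nothing to shift — no conflicts. The grammar is LR(0).

Answer: Yes, the grammar is LR(0)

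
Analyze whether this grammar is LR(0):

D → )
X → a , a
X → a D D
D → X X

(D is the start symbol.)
Yes, the grammar is LR(0)

A grammar is LR(0) if no state in the canonical LR(0) collection has:
  - both a shift item (dot before a terminal) and a complete item (shift-reduce conflict), or
  - two or more complete items (reduce-reduce conflict; the accept item [D' → D .] counts as a complete item here).

Augment with D' → D and build the canonical LR(0) collection (I0 = CLOSURE({[D' → . D]}), then GOTO on every symbol after a dot until no new states appear). It has 10 states:
  I0: { [D → . )], [D → . X X], [D' → . D], [X → . a , a], [X → . a D D] }  — shift
  I1: { [D → ) .] }  — reduce
  I2: { [D' → D .] }  — accept
  I3: { [D → X . X], [X → . a , a], [X → . a D D] }  — shift
  I4: { [D → . )], [D → . X X], [X → . a , a], [X → . a D D], [X → a . , a], [X → a . D D] }  — shift
  I5: { [X → a , . a] }  — shift
  I6: { [D → . )], [D → . X X], [X → . a , a], [X → . a D D], [X → a D . D] }  — shift
  I7: { [X → a D D .] }  — reduce
  I8: { [X → a , a .] }  — reduce
  I9: { [D → X X .] }  — reduce

Every state is either a pure shift/goto state or contains exactly one complete item and nothing to shift — no conflicts. The grammar is LR(0).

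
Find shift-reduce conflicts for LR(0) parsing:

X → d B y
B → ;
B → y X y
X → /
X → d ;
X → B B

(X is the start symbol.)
A shift-reduce conflict occurs when an LR(0) state has both:
  - a complete (reduce) item [A → α .] (dot at the end), and
  - a shift item [B → β . c γ] (dot before a terminal).

Augment with X' → X and build the canonical LR(0) collection (I0 = CLOSURE({[X' → . X]}), then GOTO on every symbol after a dot until no new states appear). It has 13 states:
  I0: { [B → . ;], [B → . y X y], [X → . /], [X → . B B], [X → . d ;], [X → . d B y], [X' → . X] }  — shift
  I1: { [X → / .] }  — reduce
  I2: { [B → ; .] }  — reduce
  I3: { [B → . ;], [B → . y X y], [X → B . B] }  — shift
  I4: { [X' → X .] }  — accept
  I5: { [B → . ;], [B → . y X y], [X → d . ;], [X → d . B y] }  — shift
  I6: { [B → . ;], [B → . y X y], [B → y . X y], [X → . /], [X → . B B], [X → . d ;], [X → . d B y] }  — shift
  I7: { [B → y X . y] }  — shift
  I8: { [B → y X y .] }  — reduce
  I9: { [B → ; .], [X → d ; .] }  — 2 reduces
  I10: { [X → d B . y] }  — shift
  I11: { [X → d B y .] }  — reduce
  I12: { [X → B B .] }  — reduce

No state contains both a complete item and a shift item.

Answer: No shift-reduce conflicts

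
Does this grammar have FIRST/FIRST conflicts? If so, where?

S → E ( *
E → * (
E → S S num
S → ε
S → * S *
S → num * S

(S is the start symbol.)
FIRST sets of the non-terminals at (or reachable through a nullable prefix from) the front of some alternative:
  FIRST(E) = { '*', 'num' }
  FIRST(S) = { '*', 'num', ε }

Productions for S:
  S → E ( *: FIRST = { '*', 'num' }
  S → ε: FIRST = { ε }
  S → * S *: FIRST = { '*' }
  S → num * S: FIRST = { 'num' }
Productions for E:
  E → * (: FIRST = { '*' }
  E → S S num: FIRST = { '*', 'num' }

Conflict for S: S → E ( * and S → * S *
  Overlap: { '*' }
Conflict for S: S → E ( * and S → num * S
  Overlap: { 'num' }
Conflict for E: E → * ( and E → S S num
  Overlap: { '*' }

Answer: Yes. S → E '(' '*' / S → '*' S '*' on { '*' }; S → E '(' '*' / S → num '*' S on { 'num' }; E → '*' '(' / E → S S num on { '*' }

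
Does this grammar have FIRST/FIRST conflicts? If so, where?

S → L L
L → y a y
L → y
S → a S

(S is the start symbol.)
FIRST sets of the non-terminals at (or reachable through a nullable prefix from) the front of some alternative:
  FIRST(L) = { 'y' }

Productions for S:
  S → L L: FIRST = { 'y' }
  S → a S: FIRST = { 'a' }
Productions for L:
  L → y a y: FIRST = { 'y' }
  L → y: FIRST = { 'y' }

Conflict for L: L → y a y and L → y
  Overlap: { 'y' }

Answer: Yes. L → y a y / L → y on { 'y' }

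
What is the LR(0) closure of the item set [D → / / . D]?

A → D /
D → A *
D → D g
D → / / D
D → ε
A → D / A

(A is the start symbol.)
{ [A → . D / A], [A → . D /], [D → . / / D], [D → . A *], [D → . D g], [D → .], [D → / / . D] }

To compute CLOSURE, for each item [A → α.Bβ] where B is a non-terminal, add [B → .γ] for all productions B → γ; repeat for the newly added items until nothing changes.

Start with: [D → / / . D]
  [D → / / . D] has the dot before D: add [D → . A *], [D → . D g], [D → . / / D], [D → .]
  [D → . A *] has the dot before A: add [A → . D /], [A → . D / A]
No further items can be added.

CLOSURE = { [A → . D / A], [A → . D /], [D → . / / D], [D → . A *], [D → . D g], [D → .], [D → / / . D] }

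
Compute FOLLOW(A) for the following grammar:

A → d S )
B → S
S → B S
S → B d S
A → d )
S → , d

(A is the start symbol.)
A is the start symbol, so $ ∈ FOLLOW(A).
A does not occur on any right-hand side.

Taking the union: FOLLOW(A) = { $ }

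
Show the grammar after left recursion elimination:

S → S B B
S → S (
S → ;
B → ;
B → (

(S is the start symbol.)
S → ; S'
S' → B B S'
S' → ( S'
S' → ε
B → ;
B → (

S is directly left-recursive. The standard transformation for
  A → A α₁ | ... | A α_m | β₁ | ... | β_n
is
  A  → β₁ A' | ... | β_n A'
  A' → α₁ A' | ... | α_m A' | ε

S → ; becomes S → ; S'
S → S B B becomes S' → B B S'
S → S ( becomes S' → ( S'
Add S' → ε

Productions for other non-terminals are unchanged:
  B → ;
  B → (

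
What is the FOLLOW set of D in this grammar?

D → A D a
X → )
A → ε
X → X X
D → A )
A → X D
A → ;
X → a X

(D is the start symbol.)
{ $, ')', ';', 'a' }

To compute FOLLOW(D), find every occurrence of D on a right-hand side N → α D β: add FIRST(β) \ {ε}, and if β is empty or nullable also add FOLLOW(N). Iterate to a fixed point.

D is the start symbol, so $ ∈ FOLLOW(D).
In D → A D a: D is followed by a, add FIRST(a) \ {ε} = { 'a' }
In A → X D: D is at the end, add FOLLOW(A)

The FOLLOW sets referred to above (computed the same way, to a fixed point):
  FOLLOW(A) = { ')', ';', 'a' }

Taking the union: FOLLOW(D) = { $, ')', ';', 'a' }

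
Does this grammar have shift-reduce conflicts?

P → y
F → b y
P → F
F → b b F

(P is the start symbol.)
Augment with P' → P and build the canonical LR(0) collection (I0 = CLOSURE({[P' → . P]}), then GOTO on every symbol after a dot until no new states appear). It has 8 states:
  I0: { [F → . b b F], [F → . b y], [P → . F], [P → . y], [P' → . P] }  — shift
  I1: { [P → F .] }  — reduce
  I2: { [P' → P .] }  — accept
  I3: { [F → b . b F], [F → b . y] }  — shift
  I4: { [P → y .] }  — reduce
  I5: { [F → . b b F], [F → . b y], [F → b b . F] }  — shift
  I6: { [F → b y .] }  — reduce
  I7: { [F → b b F .] }  — reduce

No state contains both a complete item and a shift item.

Answer: No shift-reduce conflicts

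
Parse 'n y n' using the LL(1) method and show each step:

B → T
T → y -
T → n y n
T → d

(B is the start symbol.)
LL(1) parsing maintains a stack (initially the start symbol over $) and the input. At each step: if the stack top is a terminal, match it against the current input token; if it is a non-terminal N, replace it with the RHS of M[N, lookahead] (the unique production whose predict set contains the lookahead).

Stack is shown with the top on the left.

Stack    Input    Action
------------------------
B $      n y n $  output B → T
T $      n y n $  output T → n y n
n y n $  n y n $  match 'n'
y n $    y n $    match 'y'
n $      n $      match 'n'
$        $        accept

The string is accepted.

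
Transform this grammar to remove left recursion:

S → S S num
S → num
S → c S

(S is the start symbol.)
S → num S'
S → c S S'
S' → S num S'
S' → ε

S is directly left-recursive. The standard transformation for
  A → A α₁ | ... | A α_m | β₁ | ... | β_n
is
  A  → β₁ A' | ... | β_n A'
  A' → α₁ A' | ... | α_m A' | ε

S → num becomes S → num S'
S → c S becomes S → c S S'
S → S S num becomes S' → S num S'
Add S' → ε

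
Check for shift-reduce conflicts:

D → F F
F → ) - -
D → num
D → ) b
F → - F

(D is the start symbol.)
No shift-reduce conflicts

Augment with D' → D and build the canonical LR(0) collection (I0 = CLOSURE({[D' → . D]}), then GOTO on every symbol after a dot until no new states appear). It has 12 states:
  I0: { [D → . ) b], [D → . F F], [D → . num], [D' → . D], [F → . ) - -], [F → . - F] }  — shift
  I1: { [D → ) . b], [F → ) . - -] }  — shift
  I2: { [F → - . F], [F → . ) - -], [F → . - F] }  — shift
  I3: { [D' → D .] }  — accept
  I4: { [D → F . F], [F → . ) - -], [F → . - F] }  — shift
  I5: { [D → num .] }  — reduce
  I6: { [F → ) . - -] }  — shift
  I7: { [D → F F .] }  — reduce
  I8: { [F → ) - . -] }  — shift
  I9: { [F → ) - - .] }  — reduce
  I10: { [F → - F .] }  — reduce
  I11: { [D → ) b .] }  — reduce

No state contains both a complete item and a shift item.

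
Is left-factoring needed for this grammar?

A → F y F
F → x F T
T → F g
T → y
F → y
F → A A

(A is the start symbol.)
No, left-factoring is not needed

Left-factoring is needed when two productions for the same non-terminal
share a common prefix on the right-hand side.

Productions for F:
  F → x F T
  F → y
  F → A A
Productions for T:
  T → F g
  T → y

No common prefixes found.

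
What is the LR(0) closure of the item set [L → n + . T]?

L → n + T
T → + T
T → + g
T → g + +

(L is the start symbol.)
Start with: [L → n + . T]
  [L → n + . T] has the dot before T: add [T → . + T], [T → . + g], [T → . g + +]
No further items can be added.

CLOSURE = { [L → n + . T], [T → . + T], [T → . + g], [T → . g + +] }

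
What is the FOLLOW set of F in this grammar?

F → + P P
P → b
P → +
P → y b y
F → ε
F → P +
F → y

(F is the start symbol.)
To compute FOLLOW(F), find every occurrence of F on a right-hand side N → α F β: add FIRST(β) \ {ε}, and if β is empty or nullable also add FOLLOW(N). Iterate to a fixed point.

F is the start symbol, so $ ∈ FOLLOW(F).
F does not occur on any right-hand side.

Taking the union: FOLLOW(F) = { $ }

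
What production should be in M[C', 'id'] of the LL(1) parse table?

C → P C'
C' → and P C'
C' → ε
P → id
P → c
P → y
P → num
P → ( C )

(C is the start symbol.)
Empty (error entry)

To find M[C', 'id'], we find productions for C' where 'id' is in the predict set (PREDICT(N → α) = (FIRST(α) \ {ε}) ∪ (FOLLOW(N) if α ⇒* ε)).

Relevant sets:
  FOLLOW(C') = { $, ')' }

C' → and P C': PREDICT = { 'and' }
C' → ε: PREDICT = { $, ')' }

M[C', 'id'] is empty (no production applies)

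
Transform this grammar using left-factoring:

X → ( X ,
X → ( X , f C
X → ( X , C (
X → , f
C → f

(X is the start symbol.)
X → ( X , X'
X' → ε
X' → f C
X' → C (
X → , f
C → f

Left-factoring transforms A → αβ₁ | αβ₂ into A → αA' and A' → β₁ | β₂
(α is the longest common prefix among the alternatives). Repeat until
no nonterminal has two alternatives with a common prefix.

Round 1: X has alternatives sharing prefix '( X ,'. Introduce X': X → ( X , X'
  Add: X' → ε
  Add: X' → f C
  Add: X' → C (

No remaining common prefixes — done.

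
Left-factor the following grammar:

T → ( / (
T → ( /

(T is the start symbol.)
T → ( / T'
T' → (
T' → ε

Left-factoring transforms A → αβ₁ | αβ₂ into A → αA' and A' → β₁ | β₂
(α is the longest common prefix among the alternatives). Repeat until
no nonterminal has two alternatives with a common prefix.

Round 1: T has alternatives sharing prefix '( /'. Introduce T': T → ( / T'
  Add: T' → (
  Add: T' → ε

No remaining common prefixes — done.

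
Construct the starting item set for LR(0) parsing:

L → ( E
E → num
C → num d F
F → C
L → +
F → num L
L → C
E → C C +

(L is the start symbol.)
{ [C → . num d F], [L → . ( E], [L → . +], [L → . C], [L' → . L] }

First, augment the grammar with L' → L
I₀ = CLOSURE({ [L' → . L] }):
  [L' → . L] has the dot before L: add [L → . ( E], [L → . +], [L → . C]
  [L → . C] has the dot before C: add [C → . num d F]
No further items can be added.

I₀ = { [C → . num d F], [L → . ( E], [L → . +], [L → . C], [L' → . L] }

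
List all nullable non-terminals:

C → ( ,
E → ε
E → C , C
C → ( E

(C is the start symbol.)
ε-productions: E → ε
So E is immediately nullable.
No further non-terminal can be added: every production for the remaining non-terminals contains a terminal or a non-nullable non-terminal.
Nullable = { 'E' }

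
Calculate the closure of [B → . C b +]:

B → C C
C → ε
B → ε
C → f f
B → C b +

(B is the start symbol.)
To compute CLOSURE, for each item [A → α.Bβ] where B is a non-terminal, add [B → .γ] for all productions B → γ; repeat for the newly added items until nothing changes.

Start with: [B → . C b +]
  [B → . C b +] has the dot before C: add [C → .], [C → . f f]
No further items can be added.

CLOSURE = { [B → . C b +], [C → . f f], [C → .] }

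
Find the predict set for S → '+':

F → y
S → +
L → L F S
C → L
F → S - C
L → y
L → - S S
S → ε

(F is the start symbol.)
{ '+' }

PREDICT(S → '+') = (FIRST(RHS) \ {ε}) ∪ (FOLLOW(S) if ε ∈ FIRST(RHS), i.e. RHS ⇒* ε)
FIRST('+') = { '+' }
ε ∉ FIRST('+'), so FOLLOW(S) is not added.
PREDICT(S → '+') = { '+' }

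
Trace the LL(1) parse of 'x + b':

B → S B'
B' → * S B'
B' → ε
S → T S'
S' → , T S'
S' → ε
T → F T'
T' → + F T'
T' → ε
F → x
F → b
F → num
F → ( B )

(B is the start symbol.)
Stack is shown with the top on the left.

Stack           Input    Action
-------------------------------
B $             x + b $  output B → S B'
S B' $          x + b $  output S → T S'
T S' B' $       x + b $  output T → F T'
F T' S' B' $    x + b $  output F → x
x T' S' B' $    x + b $  match 'x'
T' S' B' $      + b $    output T' → + F T'
+ F T' S' B' $  + b $    match '+'
F T' S' B' $    b $      output F → b
b T' S' B' $    b $      match 'b'
T' S' B' $      $        output T' → ε
S' B' $         $        output S' → ε
B' $            $        output B' → ε
$               $        accept

The string is accepted.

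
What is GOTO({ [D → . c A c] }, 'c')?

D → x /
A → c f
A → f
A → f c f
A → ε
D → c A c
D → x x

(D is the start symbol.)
GOTO(I, 'c') = CLOSURE({ [A → αX.β] : [A → α.Xβ] ∈ I, X = 'c' })

Items with dot before 'c', with the dot advanced:
  [D → . c A c] → [D → c . A c]
Closure of the advanced items:
  [D → c . A c] has the dot before A: add [A → . c f], [A → . f], [A → . f c f], [A → .]

GOTO = { [A → . c f], [A → . f c f], [A → . f], [A → .], [D → c . A c] }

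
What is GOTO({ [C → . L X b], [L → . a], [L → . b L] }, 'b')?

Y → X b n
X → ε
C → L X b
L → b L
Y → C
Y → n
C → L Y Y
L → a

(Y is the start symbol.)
{ [L → . a], [L → . b L], [L → b . L] }

GOTO(I, 'b') = CLOSURE({ [A → αX.β] : [A → α.Xβ] ∈ I, X = 'b' })

Items with dot before 'b', with the dot advanced:
  [L → . b L] → [L → b . L]
Closure of the advanced items:
  [L → b . L] has the dot before L: add [L → . b L], [L → . a]

GOTO = { [L → . a], [L → . b L], [L → b . L] }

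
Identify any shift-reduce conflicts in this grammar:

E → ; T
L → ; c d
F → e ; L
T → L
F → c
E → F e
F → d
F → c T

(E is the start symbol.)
Augment with E' → E and build the canonical LR(0) collection (I0 = CLOSURE({[E' → . E]}), then GOTO on every symbol after a dot until no new states appear). It has 16 states:
  I0: { [E → . ; T], [E → . F e], [E' → . E], [F → . c T], [F → . c], [F → . d], [F → . e ; L] }  — shift
  I1: { [E → ; . T], [L → . ; c d], [T → . L] }  — shift
  I2: { [E' → E .] }  — accept
  I3: { [E → F . e] }  — shift
  I4: { [F → c . T], [F → c .], [L → . ; c d], [T → . L] }  — shift, reduce
  I5: { [F → d .] }  — reduce
  I6: { [F → e . ; L] }  — shift
  I7: { [F → e ; . L], [L → . ; c d] }  — shift
  I8: { [L → ; . c d] }  — shift
  I9: { [F → e ; L .] }  — reduce
  I10: { [L → ; c . d] }  — shift
  I11: { [L → ; c d .] }  — reduce
  I12: { [T → L .] }  — reduce
  I13: { [F → c T .] }  — reduce
  I14: { [E → F e .] }  — reduce
  I15: { [E → ; T .] }  — reduce

I4 contains reduce item [F → c .] and shift item [L → . ; c d] — shift-reduce conflict.

Answer: Yes — I4: [F → c .] vs [L → . ; c d]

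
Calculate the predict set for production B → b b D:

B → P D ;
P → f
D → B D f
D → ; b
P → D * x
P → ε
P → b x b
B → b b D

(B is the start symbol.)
PREDICT(B → b b D) = (FIRST(RHS) \ {ε}) ∪ (FOLLOW(B) if ε ∈ FIRST(RHS), i.e. RHS ⇒* ε)
FIRST(b b D) = { 'b' }
ε ∉ FIRST(b b D), so FOLLOW(B) is not added.
PREDICT(B → b b D) = { 'b' }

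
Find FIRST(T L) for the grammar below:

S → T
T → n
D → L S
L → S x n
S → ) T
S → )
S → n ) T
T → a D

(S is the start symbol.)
FIRST sets of the non-terminals involved (from the grammar, by fixed-point iteration):
  FIRST(T) = { 'a', 'n' }

To compute FIRST(T L), process the symbols left to right:
Symbol T is a non-terminal. Add FIRST(T) \ {ε} = { 'a', 'n' }
T is not nullable (ε ∉ FIRST(T)), so stop here.
FIRST(T L) = { 'a', 'n' }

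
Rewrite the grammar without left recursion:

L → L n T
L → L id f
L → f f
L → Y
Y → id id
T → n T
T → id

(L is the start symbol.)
L is directly left-recursive. The standard transformation for
  A → A α₁ | ... | A α_m | β₁ | ... | β_n
is
  A  → β₁ A' | ... | β_n A'
  A' → α₁ A' | ... | α_m A' | ε

L → f f becomes L → f f L'
L → Y becomes L → Y L'
L → L n T becomes L' → n T L'
L → L id f becomes L' → id f L'
Add L' → ε

Productions for other non-terminals are unchanged:
  Y → id id
  T → n T
  T → id

Resulting grammar:
L → f f L'
L → Y L'
L' → n T L'
L' → id f L'
L' → ε
Y → id id
T → n T
T → id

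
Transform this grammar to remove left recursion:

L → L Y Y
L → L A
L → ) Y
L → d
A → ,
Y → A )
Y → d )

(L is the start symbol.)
L → ) Y L'
L → d L'
L' → Y Y L'
L' → A L'
L' → ε
A → ,
Y → A )
Y → d )

L is directly left-recursive. The standard transformation for
  A → A α₁ | ... | A α_m | β₁ | ... | β_n
is
  A  → β₁ A' | ... | β_n A'
  A' → α₁ A' | ... | α_m A' | ε

L → ) Y becomes L → ) Y L'
L → d becomes L → d L'
L → L Y Y becomes L' → Y Y L'
L → L A becomes L' → A L'
Add L' → ε

Productions for other non-terminals are unchanged:
  A → ,
  Y → A )
  Y → d )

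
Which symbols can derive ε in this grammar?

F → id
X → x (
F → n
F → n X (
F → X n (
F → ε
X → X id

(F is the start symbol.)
{ 'F' }

A non-terminal is nullable if it can derive ε (the empty string): either it has an ε-production, or it has a production whose right-hand side consists entirely of nullable non-terminals.

ε-productions: F → ε
So F is immediately nullable.
No further non-terminal can be added: every production for the remaining non-terminals contains a terminal or a non-nullable non-terminal.
Nullable = { 'F' }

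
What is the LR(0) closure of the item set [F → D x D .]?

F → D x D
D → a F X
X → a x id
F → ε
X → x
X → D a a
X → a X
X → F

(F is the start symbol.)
{ [F → D x D .] }

To compute CLOSURE, for each item [A → α.Bβ] where B is a non-terminal, add [B → .γ] for all productions B → γ; repeat for the newly added items until nothing changes.

Start with: [F → D x D .]
The dot is at the end, so nothing is added.

CLOSURE = { [F → D x D .] }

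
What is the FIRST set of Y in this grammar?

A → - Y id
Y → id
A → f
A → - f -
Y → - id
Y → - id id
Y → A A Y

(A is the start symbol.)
To compute FIRST(Y), examine every production with Y on the left-hand side, reading each right-hand side left to right until a non-nullable symbol is reached.

FIRST sets of the other non-terminals involved (by the same procedure, iterated to a fixed point):
  FIRST(A) = { '-', 'f' }

From Y → id:
  - id is a terminal: add 'id' and stop
From Y → - id:
  - '-' is a terminal: add '-' and stop
From Y → - id id:
  - '-' is a terminal: add '-' and stop
From Y → A A Y:
  - A is a non-terminal: add FIRST(A) \ {ε} = { '-', 'f' }
    A is not nullable, so stop

Collecting: FIRST(Y) = { '-', 'f', 'id' }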